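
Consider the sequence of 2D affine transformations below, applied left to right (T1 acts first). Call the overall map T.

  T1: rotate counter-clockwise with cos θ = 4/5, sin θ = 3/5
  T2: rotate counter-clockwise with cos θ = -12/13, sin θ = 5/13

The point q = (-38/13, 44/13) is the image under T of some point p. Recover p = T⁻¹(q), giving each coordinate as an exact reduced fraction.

p = (2, -4)

T1 = [4/5 -3/5 0; 3/5 4/5 0; 0 0 1]
T2·T1 = [-63/65 16/65 0; -16/65 -63/65 0; 0 0 1]
det M = 1; M⁻¹ = [-63/65 -16/65 0; 16/65 -63/65 0; 0 0 1]
M⁻¹ · (-38/13, 44/13)ᵀ = (2, -4)ᵀ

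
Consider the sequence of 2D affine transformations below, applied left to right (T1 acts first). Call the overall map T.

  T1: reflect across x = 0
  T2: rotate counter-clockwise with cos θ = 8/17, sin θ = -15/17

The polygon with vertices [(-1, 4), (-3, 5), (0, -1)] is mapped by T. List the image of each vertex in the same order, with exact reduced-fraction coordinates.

image vertices: (4, 1), (99/17, -5/17), (-15/17, -8/17)

T1 reflect across x = 0: (-1, 4) → (1, 4); (-3, 5) → (3, 5); (0, -1) → (0, -1)
T2 rotate counter-clockwise with cos θ = 8/17, sin θ = -15/17: (1, 4) → (4, 1); (3, 5) → (99/17, -5/17); (0, -1) → (-15/17, -8/17)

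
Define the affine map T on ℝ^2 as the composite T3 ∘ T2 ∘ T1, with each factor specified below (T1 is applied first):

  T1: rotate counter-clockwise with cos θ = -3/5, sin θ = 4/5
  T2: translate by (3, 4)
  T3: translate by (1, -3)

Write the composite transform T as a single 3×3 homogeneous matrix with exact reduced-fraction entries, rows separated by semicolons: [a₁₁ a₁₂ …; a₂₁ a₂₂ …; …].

T = [-3/5 -4/5 4; 4/5 -3/5 1; 0 0 1]

T1 = [-3/5 -4/5 0; 4/5 -3/5 0; 0 0 1]
T2·T1 = [-3/5 -4/5 3; 4/5 -3/5 4; 0 0 1]
T3·…·T1 = [-3/5 -4/5 4; 4/5 -3/5 1; 0 0 1]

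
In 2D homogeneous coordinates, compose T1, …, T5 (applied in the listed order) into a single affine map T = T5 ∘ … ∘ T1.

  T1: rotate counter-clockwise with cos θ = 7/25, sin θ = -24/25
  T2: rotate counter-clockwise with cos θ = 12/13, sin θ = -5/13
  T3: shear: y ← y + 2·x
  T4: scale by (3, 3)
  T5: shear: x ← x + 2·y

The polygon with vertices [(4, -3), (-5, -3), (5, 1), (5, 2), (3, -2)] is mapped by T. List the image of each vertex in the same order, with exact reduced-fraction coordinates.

T1 rotate counter-clockwise with cos θ = 7/25, sin θ = -24/25: (4, -3) → (-44/25, -117/25); (-5, -3) → (-107/25, 99/25); (5, 1) → (59/25, -113/25); (5, 2) → (83/25, -106/25); (3, -2) → (-27/25, -86/25)
T2 rotate counter-clockwise with cos θ = 12/13, sin θ = -5/13: (-44/25, -117/25) → (-1113/325, -1184/325); (-107/25, 99/25) → (-789/325, 1723/325); (59/25, -113/25) → (11/25, -127/25); (83/25, -106/25) → (466/325, -1687/325); (-27/25, -86/25) → (-58/25, -69/25)
T3 shear: y ← y + 2·x: (-1113/325, -1184/325) → (-1113/325, -682/65); (-789/325, 1723/325) → (-789/325, 29/65); (11/25, -127/25) → (11/25, -21/5); (466/325, -1687/325) → (466/325, -151/65); (-58/25, -69/25) → (-58/25, -37/5)
T4 scale by (3, 3): (-1113/325, -682/65) → (-3339/325, -2046/65); (-789/325, 29/65) → (-2367/325, 87/65); (11/25, -21/5) → (33/25, -63/5); (466/325, -151/65) → (1398/325, -453/65); (-58/25, -37/5) → (-174/25, -111/5)
T5 shear: x ← x + 2·y: (-3339/325, -2046/65) → (-23799/325, -2046/65); (-2367/325, 87/65) → (-1497/325, 87/65); (33/25, -63/5) → (-597/25, -63/5); (1398/325, -453/65) → (-3132/325, -453/65); (-174/25, -111/5) → (-1284/25, -111/5)

image vertices: (-23799/325, -2046/65), (-1497/325, 87/65), (-597/25, -63/5), (-3132/325, -453/65), (-1284/25, -111/5)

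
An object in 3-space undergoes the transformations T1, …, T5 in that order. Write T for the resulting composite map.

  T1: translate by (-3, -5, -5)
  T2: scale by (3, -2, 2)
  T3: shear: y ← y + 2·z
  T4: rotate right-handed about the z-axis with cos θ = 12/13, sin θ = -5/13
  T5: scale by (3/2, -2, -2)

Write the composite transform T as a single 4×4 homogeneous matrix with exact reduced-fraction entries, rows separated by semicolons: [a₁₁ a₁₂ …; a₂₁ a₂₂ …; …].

T = [54/13 -15/13 30/13 -237/13; 30/13 48/13 -96/13 150/13; 0 0 -4 20; 0 0 0 1]

T1 = [1 0 0 -3; 0 1 0 -5; 0 0 1 -5; 0 0 0 1]
T2·T1 = [3 0 0 -9; 0 -2 0 10; 0 0 2 -10; 0 0 0 1]
T3·…·T1 = [3 0 0 -9; 0 -2 4 -10; 0 0 2 -10; 0 0 0 1]
T4·…·T1 = [36/13 -10/13 20/13 -158/13; -15/13 -24/13 48/13 -75/13; 0 0 2 -10; 0 0 0 1]
T5·…·T1 = [54/13 -15/13 30/13 -237/13; 30/13 48/13 -96/13 150/13; 0 0 -4 20; 0 0 0 1]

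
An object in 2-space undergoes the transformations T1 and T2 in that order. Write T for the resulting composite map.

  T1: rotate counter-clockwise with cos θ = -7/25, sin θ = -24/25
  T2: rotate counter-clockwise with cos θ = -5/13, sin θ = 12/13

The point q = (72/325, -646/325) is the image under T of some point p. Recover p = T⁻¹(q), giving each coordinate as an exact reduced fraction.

T1 = [-7/25 24/25 0; -24/25 -7/25 0; 0 0 1]
T2·T1 = [323/325 -36/325 0; 36/325 323/325 0; 0 0 1]
det M = 1; M⁻¹ = [323/325 36/325 0; -36/325 323/325 0; 0 0 1]
M⁻¹ · (72/325, -646/325)ᵀ = (0, -2)ᵀ

p = (0, -2)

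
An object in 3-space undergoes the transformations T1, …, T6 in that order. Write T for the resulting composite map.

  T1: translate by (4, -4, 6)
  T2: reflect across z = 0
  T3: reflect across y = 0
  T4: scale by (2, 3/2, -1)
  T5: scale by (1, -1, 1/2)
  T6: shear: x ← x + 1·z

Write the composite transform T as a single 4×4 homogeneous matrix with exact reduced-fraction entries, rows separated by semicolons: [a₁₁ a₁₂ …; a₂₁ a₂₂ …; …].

T1 = [1 0 0 4; 0 1 0 -4; 0 0 1 6; 0 0 0 1]
T2·T1 = [1 0 0 4; 0 1 0 -4; 0 0 -1 -6; 0 0 0 1]
T3·…·T1 = [1 0 0 4; 0 -1 0 4; 0 0 -1 -6; 0 0 0 1]
T4·…·T1 = [2 0 0 8; 0 -3/2 0 6; 0 0 1 6; 0 0 0 1]
T5·…·T1 = [2 0 0 8; 0 3/2 0 -6; 0 0 1/2 3; 0 0 0 1]
T6·…·T1 = [2 0 1/2 11; 0 3/2 0 -6; 0 0 1/2 3; 0 0 0 1]

T = [2 0 1/2 11; 0 3/2 0 -6; 0 0 1/2 3; 0 0 0 1]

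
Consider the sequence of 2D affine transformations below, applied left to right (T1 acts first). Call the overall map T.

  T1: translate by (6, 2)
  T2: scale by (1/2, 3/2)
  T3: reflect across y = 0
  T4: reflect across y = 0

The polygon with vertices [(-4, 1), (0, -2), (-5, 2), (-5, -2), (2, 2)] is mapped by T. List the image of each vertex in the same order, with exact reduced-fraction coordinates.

image vertices: (1, 9/2), (3, 0), (1/2, 6), (1/2, 0), (4, 6)

T1 translate by (6, 2): (-4, 1) → (2, 3); (0, -2) → (6, 0); (-5, 2) → (1, 4); (-5, -2) → (1, 0); (2, 2) → (8, 4)
T2 scale by (1/2, 3/2): (2, 3) → (1, 9/2); (6, 0) → (3, 0); (1, 4) → (1/2, 6); (1, 0) → (1/2, 0); (8, 4) → (4, 6)
T3 reflect across y = 0: (1, 9/2) → (1, -9/2); (3, 0) → (3, 0); (1/2, 6) → (1/2, -6); (1/2, 0) → (1/2, 0); (4, 6) → (4, -6)
T4 reflect across y = 0: (1, -9/2) → (1, 9/2); (3, 0) → (3, 0); (1/2, -6) → (1/2, 6); (1/2, 0) → (1/2, 0); (4, -6) → (4, 6)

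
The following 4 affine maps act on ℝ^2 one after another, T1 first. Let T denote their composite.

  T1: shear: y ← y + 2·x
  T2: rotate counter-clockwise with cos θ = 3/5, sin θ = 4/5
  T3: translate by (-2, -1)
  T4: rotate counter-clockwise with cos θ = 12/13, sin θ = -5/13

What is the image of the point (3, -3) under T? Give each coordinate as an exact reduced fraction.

T(p) = (-76/65, 257/65)

T1 shear: y ← y + 2·x: (3, -3) → (3, 3)
T2 rotate counter-clockwise with cos θ = 3/5, sin θ = 4/5: (3, 3) → (-3/5, 21/5)
T3 translate by (-2, -1): (-3/5, 21/5) → (-13/5, 16/5)
T4 rotate counter-clockwise with cos θ = 12/13, sin θ = -5/13: (-13/5, 16/5) → (-76/65, 257/65)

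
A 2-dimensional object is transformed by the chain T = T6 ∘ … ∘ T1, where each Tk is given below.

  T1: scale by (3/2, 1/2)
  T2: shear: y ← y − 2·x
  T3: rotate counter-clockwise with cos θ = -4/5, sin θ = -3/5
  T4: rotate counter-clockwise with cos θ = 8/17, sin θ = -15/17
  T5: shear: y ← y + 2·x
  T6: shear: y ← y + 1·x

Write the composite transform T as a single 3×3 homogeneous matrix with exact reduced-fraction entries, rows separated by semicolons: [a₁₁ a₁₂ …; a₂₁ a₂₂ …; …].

T1 = [3/2 0 0; 0 1/2 0; 0 0 1]
T2·T1 = [3/2 0 0; -3 1/2 0; 0 0 1]
T3·…·T1 = [-3 3/10 0; 3/2 -2/5 0; 0 0 1]
T4·…·T1 = [-3/34 -18/85 0; 57/17 -77/170 0; 0 0 1]
T5·…·T1 = [-3/34 -18/85 0; 54/17 -149/170 0; 0 0 1]
T6·…·T1 = [-3/34 -18/85 0; 105/34 -37/34 0; 0 0 1]

T = [-3/34 -18/85 0; 105/34 -37/34 0; 0 0 1]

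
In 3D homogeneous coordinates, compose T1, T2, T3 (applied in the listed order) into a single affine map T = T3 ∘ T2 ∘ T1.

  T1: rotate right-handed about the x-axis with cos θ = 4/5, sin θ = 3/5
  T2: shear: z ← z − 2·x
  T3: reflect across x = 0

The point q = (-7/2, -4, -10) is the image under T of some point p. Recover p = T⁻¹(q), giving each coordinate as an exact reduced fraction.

T1 = [1 0 0 0; 0 4/5 -3/5 0; 0 3/5 4/5 0; 0 0 0 1]
T2·T1 = [1 0 0 0; 0 4/5 -3/5 0; -2 3/5 4/5 0; 0 0 0 1]
T3·…·T1 = [-1 0 0 0; 0 4/5 -3/5 0; -2 3/5 4/5 0; 0 0 0 1]
det M = -1; M⁻¹ = [-1 0 0 0; -6/5 4/5 3/5 0; -8/5 -3/5 4/5 0; 0 0 0 1]
M⁻¹ · (-7/2, -4, -10)ᵀ = (7/2, -5, 0)ᵀ

p = (7/2, -5, 0)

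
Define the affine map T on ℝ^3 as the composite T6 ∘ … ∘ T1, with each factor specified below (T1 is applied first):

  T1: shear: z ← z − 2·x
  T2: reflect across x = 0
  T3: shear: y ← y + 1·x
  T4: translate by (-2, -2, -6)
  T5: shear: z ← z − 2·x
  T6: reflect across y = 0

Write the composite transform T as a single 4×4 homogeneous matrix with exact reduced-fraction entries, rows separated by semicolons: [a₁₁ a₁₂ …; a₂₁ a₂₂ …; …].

T = [-1 0 0 -2; 1 -1 0 2; 0 0 1 -2; 0 0 0 1]

T1 = [1 0 0 0; 0 1 0 0; -2 0 1 0; 0 0 0 1]
T2·T1 = [-1 0 0 0; 0 1 0 0; -2 0 1 0; 0 0 0 1]
T3·…·T1 = [-1 0 0 0; -1 1 0 0; -2 0 1 0; 0 0 0 1]
T4·…·T1 = [-1 0 0 -2; -1 1 0 -2; -2 0 1 -6; 0 0 0 1]
T5·…·T1 = [-1 0 0 -2; -1 1 0 -2; 0 0 1 -2; 0 0 0 1]
T6·…·T1 = [-1 0 0 -2; 1 -1 0 2; 0 0 1 -2; 0 0 0 1]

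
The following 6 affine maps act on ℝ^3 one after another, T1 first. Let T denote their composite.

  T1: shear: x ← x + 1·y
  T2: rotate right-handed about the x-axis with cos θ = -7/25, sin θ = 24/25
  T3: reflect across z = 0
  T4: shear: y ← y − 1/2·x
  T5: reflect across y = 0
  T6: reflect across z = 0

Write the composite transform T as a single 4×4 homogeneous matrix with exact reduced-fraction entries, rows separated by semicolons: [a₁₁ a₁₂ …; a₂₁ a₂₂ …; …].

T1 = [1 1 0 0; 0 1 0 0; 0 0 1 0; 0 0 0 1]
T2·T1 = [1 1 0 0; 0 -7/25 -24/25 0; 0 24/25 -7/25 0; 0 0 0 1]
T3·…·T1 = [1 1 0 0; 0 -7/25 -24/25 0; 0 -24/25 7/25 0; 0 0 0 1]
T4·…·T1 = [1 1 0 0; -1/2 -39/50 -24/25 0; 0 -24/25 7/25 0; 0 0 0 1]
T5·…·T1 = [1 1 0 0; 1/2 39/50 24/25 0; 0 -24/25 7/25 0; 0 0 0 1]
T6·…·T1 = [1 1 0 0; 1/2 39/50 24/25 0; 0 24/25 -7/25 0; 0 0 0 1]

T = [1 1 0 0; 1/2 39/50 24/25 0; 0 24/25 -7/25 0; 0 0 0 1]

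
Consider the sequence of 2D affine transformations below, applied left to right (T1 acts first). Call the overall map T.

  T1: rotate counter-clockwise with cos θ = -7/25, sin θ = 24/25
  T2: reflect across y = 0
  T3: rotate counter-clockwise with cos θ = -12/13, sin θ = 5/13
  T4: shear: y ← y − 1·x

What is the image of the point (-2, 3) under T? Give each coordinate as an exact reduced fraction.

T1 rotate counter-clockwise with cos θ = -7/25, sin θ = 24/25: (-2, 3) → (-58/25, -69/25)
T2 reflect across y = 0: (-58/25, -69/25) → (-58/25, 69/25)
T3 rotate counter-clockwise with cos θ = -12/13, sin θ = 5/13: (-58/25, 69/25) → (27/25, -86/25)
T4 shear: y ← y − 1·x: (27/25, -86/25) → (27/25, -113/25)

T(p) = (27/25, -113/25)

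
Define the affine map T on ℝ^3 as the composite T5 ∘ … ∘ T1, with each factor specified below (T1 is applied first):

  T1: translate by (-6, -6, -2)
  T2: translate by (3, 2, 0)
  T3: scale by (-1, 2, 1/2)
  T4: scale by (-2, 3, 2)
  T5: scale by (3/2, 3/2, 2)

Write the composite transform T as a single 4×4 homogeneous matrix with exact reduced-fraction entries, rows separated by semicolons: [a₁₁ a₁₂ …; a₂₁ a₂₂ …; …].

T1 = [1 0 0 -6; 0 1 0 -6; 0 0 1 -2; 0 0 0 1]
T2·T1 = [1 0 0 -3; 0 1 0 -4; 0 0 1 -2; 0 0 0 1]
T3·…·T1 = [-1 0 0 3; 0 2 0 -8; 0 0 1/2 -1; 0 0 0 1]
T4·…·T1 = [2 0 0 -6; 0 6 0 -24; 0 0 1 -2; 0 0 0 1]
T5·…·T1 = [3 0 0 -9; 0 9 0 -36; 0 0 2 -4; 0 0 0 1]

T = [3 0 0 -9; 0 9 0 -36; 0 0 2 -4; 0 0 0 1]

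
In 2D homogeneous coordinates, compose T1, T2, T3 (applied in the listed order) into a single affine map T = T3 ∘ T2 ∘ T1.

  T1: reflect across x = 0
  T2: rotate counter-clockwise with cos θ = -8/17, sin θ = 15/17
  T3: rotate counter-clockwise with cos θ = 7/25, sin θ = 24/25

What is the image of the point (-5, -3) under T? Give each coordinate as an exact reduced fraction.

T1 reflect across x = 0: (-5, -3) → (5, -3)
T2 rotate counter-clockwise with cos θ = -8/17, sin θ = 15/17: (5, -3) → (5/17, 99/17)
T3 rotate counter-clockwise with cos θ = 7/25, sin θ = 24/25: (5/17, 99/17) → (-2341/425, 813/425)

T(p) = (-2341/425, 813/425)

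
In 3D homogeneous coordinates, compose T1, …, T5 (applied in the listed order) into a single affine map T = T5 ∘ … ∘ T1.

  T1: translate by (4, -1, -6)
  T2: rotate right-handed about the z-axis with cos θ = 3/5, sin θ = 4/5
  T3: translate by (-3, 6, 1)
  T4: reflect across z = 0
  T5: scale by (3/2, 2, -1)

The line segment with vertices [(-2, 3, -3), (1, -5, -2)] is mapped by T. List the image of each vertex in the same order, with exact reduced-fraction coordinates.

image vertices: (-51/10, 88/5, -8), (36/5, 64/5, -7)

T1 translate by (4, -1, -6): (-2, 3, -3) → (2, 2, -9); (1, -5, -2) → (5, -6, -8)
T2 rotate right-handed about the z-axis with cos θ = 3/5, sin θ = 4/5: (2, 2, -9) → (-2/5, 14/5, -9); (5, -6, -8) → (39/5, 2/5, -8)
T3 translate by (-3, 6, 1): (-2/5, 14/5, -9) → (-17/5, 44/5, -8); (39/5, 2/5, -8) → (24/5, 32/5, -7)
T4 reflect across z = 0: (-17/5, 44/5, -8) → (-17/5, 44/5, 8); (24/5, 32/5, -7) → (24/5, 32/5, 7)
T5 scale by (3/2, 2, -1): (-17/5, 44/5, 8) → (-51/10, 88/5, -8); (24/5, 32/5, 7) → (36/5, 64/5, -7)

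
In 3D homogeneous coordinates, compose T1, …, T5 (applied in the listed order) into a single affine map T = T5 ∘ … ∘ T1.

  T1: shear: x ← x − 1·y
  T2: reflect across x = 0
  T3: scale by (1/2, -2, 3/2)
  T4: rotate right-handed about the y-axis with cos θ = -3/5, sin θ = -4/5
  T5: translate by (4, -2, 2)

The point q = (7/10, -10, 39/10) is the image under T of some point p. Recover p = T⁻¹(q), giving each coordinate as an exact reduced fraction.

T1 = [1 -1 0 0; 0 1 0 0; 0 0 1 0; 0 0 0 1]
T2·T1 = [-1 1 0 0; 0 1 0 0; 0 0 1 0; 0 0 0 1]
T3·…·T1 = [-1/2 1/2 0 0; 0 -2 0 0; 0 0 3/2 0; 0 0 0 1]
T4·…·T1 = [3/10 -3/10 -6/5 0; 0 -2 0 0; -2/5 2/5 -9/10 0; 0 0 0 1]
T5·…·T1 = [3/10 -3/10 -6/5 4; 0 -2 0 -2; -2/5 2/5 -9/10 2; 0 0 0 1]
det M = 3/2; M⁻¹ = [6/5 -1/2 -8/5 -13/5; 0 -1/2 0 -1; -8/15 0 -2/5 44/15; 0 0 0 1]
M⁻¹ · (7/10, -10, 39/10)ᵀ = (-3, 4, 1)ᵀ

p = (-3, 4, 1)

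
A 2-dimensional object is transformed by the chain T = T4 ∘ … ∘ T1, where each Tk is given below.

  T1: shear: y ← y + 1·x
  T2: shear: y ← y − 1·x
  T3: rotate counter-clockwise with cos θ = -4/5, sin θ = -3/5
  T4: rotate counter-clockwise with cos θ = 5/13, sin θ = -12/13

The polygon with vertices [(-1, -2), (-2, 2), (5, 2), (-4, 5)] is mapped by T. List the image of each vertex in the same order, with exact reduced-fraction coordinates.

image vertices: (122/65, 79/65), (46/65, -178/65), (-346/65, 53/65), (59/65, -412/65)

T1 shear: y ← y + 1·x: (-1, -2) → (-1, -3); (-2, 2) → (-2, 0); (5, 2) → (5, 7); (-4, 5) → (-4, 1)
T2 shear: y ← y − 1·x: (-1, -3) → (-1, -2); (-2, 0) → (-2, 2); (5, 7) → (5, 2); (-4, 1) → (-4, 5)
T3 rotate counter-clockwise with cos θ = -4/5, sin θ = -3/5: (-1, -2) → (-2/5, 11/5); (-2, 2) → (14/5, -2/5); (5, 2) → (-14/5, -23/5); (-4, 5) → (31/5, -8/5)
T4 rotate counter-clockwise with cos θ = 5/13, sin θ = -12/13: (-2/5, 11/5) → (122/65, 79/65); (14/5, -2/5) → (46/65, -178/65); (-14/5, -23/5) → (-346/65, 53/65); (31/5, -8/5) → (59/65, -412/65)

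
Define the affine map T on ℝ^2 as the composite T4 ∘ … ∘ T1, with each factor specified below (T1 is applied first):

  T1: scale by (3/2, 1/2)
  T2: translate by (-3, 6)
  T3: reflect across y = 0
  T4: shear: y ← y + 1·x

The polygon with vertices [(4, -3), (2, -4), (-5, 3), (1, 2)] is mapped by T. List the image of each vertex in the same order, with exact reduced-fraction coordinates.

T1 scale by (3/2, 1/2): (4, -3) → (6, -3/2); (2, -4) → (3, -2); (-5, 3) → (-15/2, 3/2); (1, 2) → (3/2, 1)
T2 translate by (-3, 6): (6, -3/2) → (3, 9/2); (3, -2) → (0, 4); (-15/2, 3/2) → (-21/2, 15/2); (3/2, 1) → (-3/2, 7)
T3 reflect across y = 0: (3, 9/2) → (3, -9/2); (0, 4) → (0, -4); (-21/2, 15/2) → (-21/2, -15/2); (-3/2, 7) → (-3/2, -7)
T4 shear: y ← y + 1·x: (3, -9/2) → (3, -3/2); (0, -4) → (0, -4); (-21/2, -15/2) → (-21/2, -18); (-3/2, -7) → (-3/2, -17/2)

image vertices: (3, -3/2), (0, -4), (-21/2, -18), (-3/2, -17/2)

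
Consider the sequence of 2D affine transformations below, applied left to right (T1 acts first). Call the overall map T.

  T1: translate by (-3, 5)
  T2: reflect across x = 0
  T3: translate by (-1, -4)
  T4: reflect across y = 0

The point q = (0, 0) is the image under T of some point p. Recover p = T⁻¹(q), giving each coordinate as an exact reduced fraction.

p = (2, -1)

T1 = [1 0 -3; 0 1 5; 0 0 1]
T2·T1 = [-1 0 3; 0 1 5; 0 0 1]
T3·…·T1 = [-1 0 2; 0 1 1; 0 0 1]
T4·…·T1 = [-1 0 2; 0 -1 -1; 0 0 1]
det M = 1; M⁻¹ = [-1 0 2; 0 -1 -1; 0 0 1]
M⁻¹ · (0, 0)ᵀ = (2, -1)ᵀ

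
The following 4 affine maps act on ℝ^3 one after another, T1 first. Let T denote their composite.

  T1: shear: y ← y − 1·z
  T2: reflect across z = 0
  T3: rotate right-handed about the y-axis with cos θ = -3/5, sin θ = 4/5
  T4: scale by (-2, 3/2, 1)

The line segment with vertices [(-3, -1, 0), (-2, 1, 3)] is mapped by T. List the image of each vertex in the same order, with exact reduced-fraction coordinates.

image vertices: (-18/5, -3/2, 12/5), (12/5, -3, 17/5)

T1 shear: y ← y − 1·z: (-3, -1, 0) → (-3, -1, 0); (-2, 1, 3) → (-2, -2, 3)
T2 reflect across z = 0: (-3, -1, 0) → (-3, -1, 0); (-2, -2, 3) → (-2, -2, -3)
T3 rotate right-handed about the y-axis with cos θ = -3/5, sin θ = 4/5: (-3, -1, 0) → (9/5, -1, 12/5); (-2, -2, -3) → (-6/5, -2, 17/5)
T4 scale by (-2, 3/2, 1): (9/5, -1, 12/5) → (-18/5, -3/2, 12/5); (-6/5, -2, 17/5) → (12/5, -3, 17/5)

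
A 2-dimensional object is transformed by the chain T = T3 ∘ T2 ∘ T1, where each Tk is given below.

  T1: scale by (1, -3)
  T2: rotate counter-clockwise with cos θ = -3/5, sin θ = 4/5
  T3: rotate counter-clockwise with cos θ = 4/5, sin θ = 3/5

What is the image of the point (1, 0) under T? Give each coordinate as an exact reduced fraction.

T(p) = (-24/25, 7/25)

T1 scale by (1, -3): (1, 0) → (1, 0)
T2 rotate counter-clockwise with cos θ = -3/5, sin θ = 4/5: (1, 0) → (-3/5, 4/5)
T3 rotate counter-clockwise with cos θ = 4/5, sin θ = 3/5: (-3/5, 4/5) → (-24/25, 7/25)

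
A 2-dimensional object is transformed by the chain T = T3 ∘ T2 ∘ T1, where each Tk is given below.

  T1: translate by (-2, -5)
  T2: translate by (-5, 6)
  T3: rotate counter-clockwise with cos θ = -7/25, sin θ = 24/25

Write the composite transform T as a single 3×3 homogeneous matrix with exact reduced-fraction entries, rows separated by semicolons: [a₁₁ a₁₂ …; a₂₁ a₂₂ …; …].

T1 = [1 0 -2; 0 1 -5; 0 0 1]
T2·T1 = [1 0 -7; 0 1 1; 0 0 1]
T3·…·T1 = [-7/25 -24/25 1; 24/25 -7/25 -7; 0 0 1]

T = [-7/25 -24/25 1; 24/25 -7/25 -7; 0 0 1]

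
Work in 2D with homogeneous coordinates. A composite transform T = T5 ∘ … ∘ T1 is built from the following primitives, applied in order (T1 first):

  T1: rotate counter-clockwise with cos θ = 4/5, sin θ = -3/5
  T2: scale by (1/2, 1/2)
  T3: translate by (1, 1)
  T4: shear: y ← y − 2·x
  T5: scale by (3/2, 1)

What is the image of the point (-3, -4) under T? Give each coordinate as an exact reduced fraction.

T1 rotate counter-clockwise with cos θ = 4/5, sin θ = -3/5: (-3, -4) → (-24/5, -7/5)
T2 scale by (1/2, 1/2): (-24/5, -7/5) → (-12/5, -7/10)
T3 translate by (1, 1): (-12/5, -7/10) → (-7/5, 3/10)
T4 shear: y ← y − 2·x: (-7/5, 3/10) → (-7/5, 31/10)
T5 scale by (3/2, 1): (-7/5, 31/10) → (-21/10, 31/10)

T(p) = (-21/10, 31/10)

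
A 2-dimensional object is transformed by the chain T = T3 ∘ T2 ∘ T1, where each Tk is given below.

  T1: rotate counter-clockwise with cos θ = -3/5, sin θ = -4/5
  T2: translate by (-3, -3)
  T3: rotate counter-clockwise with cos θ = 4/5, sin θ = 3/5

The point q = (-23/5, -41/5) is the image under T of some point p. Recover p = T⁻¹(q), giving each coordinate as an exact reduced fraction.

p = (4, -4)

T1 = [-3/5 4/5 0; -4/5 -3/5 0; 0 0 1]
T2·T1 = [-3/5 4/5 -3; -4/5 -3/5 -3; 0 0 1]
T3·…·T1 = [0 1 -3/5; -1 0 -21/5; 0 0 1]
det M = 1; M⁻¹ = [0 -1 -21/5; 1 0 3/5; 0 0 1]
M⁻¹ · (-23/5, -41/5)ᵀ = (4, -4)ᵀ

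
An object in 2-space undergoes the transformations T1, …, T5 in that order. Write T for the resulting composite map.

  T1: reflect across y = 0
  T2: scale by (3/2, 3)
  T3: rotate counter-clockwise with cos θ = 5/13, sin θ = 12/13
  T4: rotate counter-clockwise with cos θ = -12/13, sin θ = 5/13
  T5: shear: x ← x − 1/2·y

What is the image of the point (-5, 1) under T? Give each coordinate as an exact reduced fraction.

T1 reflect across y = 0: (-5, 1) → (-5, -1)
T2 scale by (3/2, 3): (-5, -1) → (-15/2, -3)
T3 rotate counter-clockwise with cos θ = 5/13, sin θ = 12/13: (-15/2, -3) → (-3/26, -105/13)
T4 rotate counter-clockwise with cos θ = -12/13, sin θ = 5/13: (-3/26, -105/13) → (543/169, 2505/338)
T5 shear: x ← x − 1/2·y: (543/169, 2505/338) → (-333/676, 2505/338)

T(p) = (-333/676, 2505/338)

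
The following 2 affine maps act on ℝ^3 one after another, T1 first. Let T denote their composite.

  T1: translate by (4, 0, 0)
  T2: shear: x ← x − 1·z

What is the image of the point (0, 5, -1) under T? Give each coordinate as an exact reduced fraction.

T1 translate by (4, 0, 0): (0, 5, -1) → (4, 5, -1)
T2 shear: x ← x − 1·z: (4, 5, -1) → (5, 5, -1)

T(p) = (5, 5, -1)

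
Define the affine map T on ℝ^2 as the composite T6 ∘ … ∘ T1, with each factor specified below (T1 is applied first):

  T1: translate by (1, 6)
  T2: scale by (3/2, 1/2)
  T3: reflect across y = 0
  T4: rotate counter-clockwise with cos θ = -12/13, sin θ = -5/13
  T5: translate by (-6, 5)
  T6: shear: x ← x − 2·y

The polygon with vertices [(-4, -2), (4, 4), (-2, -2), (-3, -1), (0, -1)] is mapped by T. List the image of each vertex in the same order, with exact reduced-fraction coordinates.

image vertices: (-257/13, 223/26), (-368/13, 175/26), (-263/13, 193/26), (-549/26, 110/13), (-567/26, 175/26)

T1 translate by (1, 6): (-4, -2) → (-3, 4); (4, 4) → (5, 10); (-2, -2) → (-1, 4); (-3, -1) → (-2, 5); (0, -1) → (1, 5)
T2 scale by (3/2, 1/2): (-3, 4) → (-9/2, 2); (5, 10) → (15/2, 5); (-1, 4) → (-3/2, 2); (-2, 5) → (-3, 5/2); (1, 5) → (3/2, 5/2)
T3 reflect across y = 0: (-9/2, 2) → (-9/2, -2); (15/2, 5) → (15/2, -5); (-3/2, 2) → (-3/2, -2); (-3, 5/2) → (-3, -5/2); (3/2, 5/2) → (3/2, -5/2)
T4 rotate counter-clockwise with cos θ = -12/13, sin θ = -5/13: (-9/2, -2) → (44/13, 93/26); (15/2, -5) → (-115/13, 45/26); (-3/2, -2) → (8/13, 63/26); (-3, -5/2) → (47/26, 45/13); (3/2, -5/2) → (-61/26, 45/26)
T5 translate by (-6, 5): (44/13, 93/26) → (-34/13, 223/26); (-115/13, 45/26) → (-193/13, 175/26); (8/13, 63/26) → (-70/13, 193/26); (47/26, 45/13) → (-109/26, 110/13); (-61/26, 45/26) → (-217/26, 175/26)
T6 shear: x ← x − 2·y: (-34/13, 223/26) → (-257/13, 223/26); (-193/13, 175/26) → (-368/13, 175/26); (-70/13, 193/26) → (-263/13, 193/26); (-109/26, 110/13) → (-549/26, 110/13); (-217/26, 175/26) → (-567/26, 175/26)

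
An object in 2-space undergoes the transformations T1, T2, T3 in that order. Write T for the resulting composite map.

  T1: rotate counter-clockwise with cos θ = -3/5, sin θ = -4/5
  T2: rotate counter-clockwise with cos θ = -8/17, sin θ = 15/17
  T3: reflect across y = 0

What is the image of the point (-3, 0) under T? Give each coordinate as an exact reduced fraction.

T(p) = (-252/85, -39/85)

T1 rotate counter-clockwise with cos θ = -3/5, sin θ = -4/5: (-3, 0) → (9/5, 12/5)
T2 rotate counter-clockwise with cos θ = -8/17, sin θ = 15/17: (9/5, 12/5) → (-252/85, 39/85)
T3 reflect across y = 0: (-252/85, 39/85) → (-252/85, -39/85)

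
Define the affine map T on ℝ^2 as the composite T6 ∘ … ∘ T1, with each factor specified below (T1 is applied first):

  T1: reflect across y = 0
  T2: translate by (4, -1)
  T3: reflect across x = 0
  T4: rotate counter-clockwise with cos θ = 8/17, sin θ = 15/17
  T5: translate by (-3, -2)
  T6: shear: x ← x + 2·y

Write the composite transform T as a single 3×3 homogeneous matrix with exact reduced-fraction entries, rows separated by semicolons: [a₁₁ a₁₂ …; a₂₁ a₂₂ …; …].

T1 = [1 0 0; 0 -1 0; 0 0 1]
T2·T1 = [1 0 4; 0 -1 -1; 0 0 1]
T3·…·T1 = [-1 0 -4; 0 -1 -1; 0 0 1]
T4·…·T1 = [-8/17 15/17 -1; -15/17 -8/17 -4; 0 0 1]
T5·…·T1 = [-8/17 15/17 -4; -15/17 -8/17 -6; 0 0 1]
T6·…·T1 = [-38/17 -1/17 -16; -15/17 -8/17 -6; 0 0 1]

T = [-38/17 -1/17 -16; -15/17 -8/17 -6; 0 0 1]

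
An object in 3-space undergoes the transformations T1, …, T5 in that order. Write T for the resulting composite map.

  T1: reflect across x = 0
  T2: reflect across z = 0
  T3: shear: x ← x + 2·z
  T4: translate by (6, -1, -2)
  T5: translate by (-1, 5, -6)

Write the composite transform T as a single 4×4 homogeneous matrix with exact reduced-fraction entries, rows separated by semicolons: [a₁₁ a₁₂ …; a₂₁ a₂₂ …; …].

T = [-1 0 -2 5; 0 1 0 4; 0 0 -1 -8; 0 0 0 1]

T1 = [-1 0 0 0; 0 1 0 0; 0 0 1 0; 0 0 0 1]
T2·T1 = [-1 0 0 0; 0 1 0 0; 0 0 -1 0; 0 0 0 1]
T3·…·T1 = [-1 0 -2 0; 0 1 0 0; 0 0 -1 0; 0 0 0 1]
T4·…·T1 = [-1 0 -2 6; 0 1 0 -1; 0 0 -1 -2; 0 0 0 1]
T5·…·T1 = [-1 0 -2 5; 0 1 0 4; 0 0 -1 -8; 0 0 0 1]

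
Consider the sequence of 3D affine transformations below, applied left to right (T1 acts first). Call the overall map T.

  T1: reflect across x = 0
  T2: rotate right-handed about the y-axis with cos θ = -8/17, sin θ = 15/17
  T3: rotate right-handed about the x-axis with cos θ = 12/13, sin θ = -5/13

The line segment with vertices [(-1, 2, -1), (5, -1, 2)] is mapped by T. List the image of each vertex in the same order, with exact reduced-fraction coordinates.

T1 reflect across x = 0: (-1, 2, -1) → (1, 2, -1); (5, -1, 2) → (-5, -1, 2)
T2 rotate right-handed about the y-axis with cos θ = -8/17, sin θ = 15/17: (1, 2, -1) → (-23/17, 2, -7/17); (-5, -1, 2) → (70/17, -1, 59/17)
T3 rotate right-handed about the x-axis with cos θ = 12/13, sin θ = -5/13: (-23/17, 2, -7/17) → (-23/17, 373/221, -254/221); (70/17, -1, 59/17) → (70/17, 7/17, 61/17)

image vertices: (-23/17, 373/221, -254/221), (70/17, 7/17, 61/17)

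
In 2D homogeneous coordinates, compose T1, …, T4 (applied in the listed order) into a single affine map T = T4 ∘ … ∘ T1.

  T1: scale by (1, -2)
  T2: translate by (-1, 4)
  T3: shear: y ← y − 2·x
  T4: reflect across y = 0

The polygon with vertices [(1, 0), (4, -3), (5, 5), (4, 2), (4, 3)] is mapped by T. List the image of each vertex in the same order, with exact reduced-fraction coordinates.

T1 scale by (1, -2): (1, 0) → (1, 0); (4, -3) → (4, 6); (5, 5) → (5, -10); (4, 2) → (4, -4); (4, 3) → (4, -6)
T2 translate by (-1, 4): (1, 0) → (0, 4); (4, 6) → (3, 10); (5, -10) → (4, -6); (4, -4) → (3, 0); (4, -6) → (3, -2)
T3 shear: y ← y − 2·x: (0, 4) → (0, 4); (3, 10) → (3, 4); (4, -6) → (4, -14); (3, 0) → (3, -6); (3, -2) → (3, -8)
T4 reflect across y = 0: (0, 4) → (0, -4); (3, 4) → (3, -4); (4, -14) → (4, 14); (3, -6) → (3, 6); (3, -8) → (3, 8)

image vertices: (0, -4), (3, -4), (4, 14), (3, 6), (3, 8)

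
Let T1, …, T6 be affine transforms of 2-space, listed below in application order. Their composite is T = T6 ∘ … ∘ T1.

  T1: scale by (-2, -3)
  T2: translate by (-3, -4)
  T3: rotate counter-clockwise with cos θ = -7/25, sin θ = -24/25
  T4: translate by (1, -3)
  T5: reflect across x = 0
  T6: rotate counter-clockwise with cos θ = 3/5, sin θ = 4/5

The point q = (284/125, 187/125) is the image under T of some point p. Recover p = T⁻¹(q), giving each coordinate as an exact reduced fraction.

T1 = [-2 0 0; 0 -3 0; 0 0 1]
T2·T1 = [-2 0 -3; 0 -3 -4; 0 0 1]
T3·…·T1 = [14/25 -72/25 -3; 48/25 21/25 4; 0 0 1]
T4·…·T1 = [14/25 -72/25 -2; 48/25 21/25 1; 0 0 1]
T5·…·T1 = [-14/25 72/25 2; 48/25 21/25 1; 0 0 1]
T6·…·T1 = [-234/125 132/125 2/5; 88/125 351/125 11/5; 0 0 1]
det M = -6; M⁻¹ = [-117/250 22/125 -1/5; 44/375 39/125 -11/15; 0 0 1]
M⁻¹ · (284/125, 187/125)ᵀ = (-1, 0)ᵀ

p = (-1, 0)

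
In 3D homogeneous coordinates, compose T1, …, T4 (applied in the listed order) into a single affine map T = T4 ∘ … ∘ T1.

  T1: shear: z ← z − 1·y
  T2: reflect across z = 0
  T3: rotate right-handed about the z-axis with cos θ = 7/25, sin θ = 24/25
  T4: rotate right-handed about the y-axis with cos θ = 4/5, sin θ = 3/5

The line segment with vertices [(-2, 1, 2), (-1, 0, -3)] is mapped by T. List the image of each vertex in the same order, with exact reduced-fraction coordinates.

image vertices: (-227/125, -41/25, 14/125), (197/125, -24/25, 321/125)

T1 shear: z ← z − 1·y: (-2, 1, 2) → (-2, 1, 1); (-1, 0, -3) → (-1, 0, -3)
T2 reflect across z = 0: (-2, 1, 1) → (-2, 1, -1); (-1, 0, -3) → (-1, 0, 3)
T3 rotate right-handed about the z-axis with cos θ = 7/25, sin θ = 24/25: (-2, 1, -1) → (-38/25, -41/25, -1); (-1, 0, 3) → (-7/25, -24/25, 3)
T4 rotate right-handed about the y-axis with cos θ = 4/5, sin θ = 3/5: (-38/25, -41/25, -1) → (-227/125, -41/25, 14/125); (-7/25, -24/25, 3) → (197/125, -24/25, 321/125)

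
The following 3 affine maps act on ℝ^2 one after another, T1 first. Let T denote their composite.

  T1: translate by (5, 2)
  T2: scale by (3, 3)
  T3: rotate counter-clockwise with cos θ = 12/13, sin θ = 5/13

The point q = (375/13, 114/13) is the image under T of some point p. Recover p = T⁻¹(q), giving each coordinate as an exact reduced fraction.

p = (5, -3)

T1 = [1 0 5; 0 1 2; 0 0 1]
T2·T1 = [3 0 15; 0 3 6; 0 0 1]
T3·…·T1 = [36/13 -15/13 150/13; 15/13 36/13 147/13; 0 0 1]
det M = 9; M⁻¹ = [4/13 5/39 -5; -5/39 4/13 -2; 0 0 1]
M⁻¹ · (375/13, 114/13)ᵀ = (5, -3)ᵀ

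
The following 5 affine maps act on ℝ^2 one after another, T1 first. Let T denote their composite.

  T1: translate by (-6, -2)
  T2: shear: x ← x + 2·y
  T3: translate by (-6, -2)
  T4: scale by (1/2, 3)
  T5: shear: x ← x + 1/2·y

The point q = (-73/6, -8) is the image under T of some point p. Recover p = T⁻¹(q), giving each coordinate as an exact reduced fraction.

p = (-3, 4/3)

T1 = [1 0 -6; 0 1 -2; 0 0 1]
T2·T1 = [1 2 -10; 0 1 -2; 0 0 1]
T3·…·T1 = [1 2 -16; 0 1 -4; 0 0 1]
T4·…·T1 = [1/2 1 -8; 0 3 -12; 0 0 1]
T5·…·T1 = [1/2 5/2 -14; 0 3 -12; 0 0 1]
det M = 3/2; M⁻¹ = [2 -5/3 8; 0 1/3 4; 0 0 1]
M⁻¹ · (-73/6, -8)ᵀ = (-3, 4/3)ᵀ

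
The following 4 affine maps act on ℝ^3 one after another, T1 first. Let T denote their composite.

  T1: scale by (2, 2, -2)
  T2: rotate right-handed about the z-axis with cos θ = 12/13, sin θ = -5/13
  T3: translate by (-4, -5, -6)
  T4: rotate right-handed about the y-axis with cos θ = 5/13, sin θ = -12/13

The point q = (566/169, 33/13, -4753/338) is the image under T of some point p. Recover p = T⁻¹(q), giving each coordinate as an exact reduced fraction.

T1 = [2 0 0 0; 0 2 0 0; 0 0 -2 0; 0 0 0 1]
T2·T1 = [24/13 10/13 0 0; -10/13 24/13 0 0; 0 0 -2 0; 0 0 0 1]
T3·…·T1 = [24/13 10/13 0 -4; -10/13 24/13 0 -5; 0 0 -2 -6; 0 0 0 1]
T4·…·T1 = [120/169 50/169 24/13 4; -10/13 24/13 0 -5; 288/169 120/169 -10/13 -6; 0 0 0 1]
det M = -8; M⁻¹ = [30/169 -5/26 72/169 23/26; 25/338 6/13 30/169 40/13; 6/13 0 -5/26 -3; 0 0 0 1]
M⁻¹ · (566/169, 33/13, -4753/338)ᵀ = (-5, 2, 5/4)ᵀ

p = (-5, 2, 5/4)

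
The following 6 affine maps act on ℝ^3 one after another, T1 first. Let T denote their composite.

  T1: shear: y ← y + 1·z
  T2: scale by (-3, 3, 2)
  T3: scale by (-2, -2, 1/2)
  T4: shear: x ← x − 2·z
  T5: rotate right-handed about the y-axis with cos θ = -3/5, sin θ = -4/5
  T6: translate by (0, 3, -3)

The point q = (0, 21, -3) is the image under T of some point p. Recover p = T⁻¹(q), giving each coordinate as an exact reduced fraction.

p = (0, -3, 0)

T1 = [1 0 0 0; 0 1 1 0; 0 0 1 0; 0 0 0 1]
T2·T1 = [-3 0 0 0; 0 3 3 0; 0 0 2 0; 0 0 0 1]
T3·…·T1 = [6 0 0 0; 0 -6 -6 0; 0 0 1 0; 0 0 0 1]
T4·…·T1 = [6 0 -2 0; 0 -6 -6 0; 0 0 1 0; 0 0 0 1]
T5·…·T1 = [-18/5 0 2/5 0; 0 -6 -6 0; 24/5 0 -11/5 0; 0 0 0 1]
T6·…·T1 = [-18/5 0 2/5 0; 0 -6 -6 3; 24/5 0 -11/5 -3; 0 0 0 1]
det M = -36; M⁻¹ = [-11/30 0 -1/15 -1/5; 4/5 -1/6 3/5 23/10; -4/5 0 -3/5 -9/5; 0 0 0 1]
M⁻¹ · (0, 21, -3)ᵀ = (0, -3, 0)ᵀ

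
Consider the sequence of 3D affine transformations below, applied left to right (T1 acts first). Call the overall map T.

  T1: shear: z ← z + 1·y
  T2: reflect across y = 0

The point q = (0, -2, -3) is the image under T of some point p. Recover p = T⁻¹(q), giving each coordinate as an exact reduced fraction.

p = (0, 2, -5)

T1 = [1 0 0 0; 0 1 0 0; 0 1 1 0; 0 0 0 1]
T2·T1 = [1 0 0 0; 0 -1 0 0; 0 1 1 0; 0 0 0 1]
det M = -1; M⁻¹ = [1 0 0 0; 0 -1 0 0; 0 1 1 0; 0 0 0 1]
M⁻¹ · (0, -2, -3)ᵀ = (0, 2, -5)ᵀ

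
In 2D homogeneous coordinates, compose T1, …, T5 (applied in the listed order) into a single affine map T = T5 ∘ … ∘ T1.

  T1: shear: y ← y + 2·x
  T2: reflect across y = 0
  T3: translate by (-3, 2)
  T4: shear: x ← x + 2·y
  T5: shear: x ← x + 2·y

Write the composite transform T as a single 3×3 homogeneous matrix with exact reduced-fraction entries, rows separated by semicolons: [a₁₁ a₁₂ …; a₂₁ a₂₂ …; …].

T = [-7 -4 5; -2 -1 2; 0 0 1]

T1 = [1 0 0; 2 1 0; 0 0 1]
T2·T1 = [1 0 0; -2 -1 0; 0 0 1]
T3·…·T1 = [1 0 -3; -2 -1 2; 0 0 1]
T4·…·T1 = [-3 -2 1; -2 -1 2; 0 0 1]
T5·…·T1 = [-7 -4 5; -2 -1 2; 0 0 1]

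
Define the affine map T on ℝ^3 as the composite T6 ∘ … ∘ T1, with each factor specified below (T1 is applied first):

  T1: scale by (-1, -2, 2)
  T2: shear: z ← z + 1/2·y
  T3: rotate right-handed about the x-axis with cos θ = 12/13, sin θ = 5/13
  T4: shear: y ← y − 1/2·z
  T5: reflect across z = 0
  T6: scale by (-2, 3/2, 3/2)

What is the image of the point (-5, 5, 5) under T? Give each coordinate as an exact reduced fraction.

T1 scale by (-1, -2, 2): (-5, 5, 5) → (5, -10, 10)
T2 shear: z ← z + 1/2·y: (5, -10, 10) → (5, -10, 5)
T3 rotate right-handed about the x-axis with cos θ = 12/13, sin θ = 5/13: (5, -10, 5) → (5, -145/13, 10/13)
T4 shear: y ← y − 1/2·z: (5, -145/13, 10/13) → (5, -150/13, 10/13)
T5 reflect across z = 0: (5, -150/13, 10/13) → (5, -150/13, -10/13)
T6 scale by (-2, 3/2, 3/2): (5, -150/13, -10/13) → (-10, -225/13, -15/13)

T(p) = (-10, -225/13, -15/13)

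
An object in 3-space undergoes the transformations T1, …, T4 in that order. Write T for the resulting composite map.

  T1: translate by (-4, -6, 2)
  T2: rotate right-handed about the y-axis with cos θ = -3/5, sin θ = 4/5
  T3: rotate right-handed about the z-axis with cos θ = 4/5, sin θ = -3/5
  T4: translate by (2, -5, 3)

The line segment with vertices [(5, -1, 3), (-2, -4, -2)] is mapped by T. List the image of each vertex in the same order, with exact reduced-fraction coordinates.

image vertices: (13/25, -316/25, -4/5), (-28/25, -379/25, 39/5)

T1 translate by (-4, -6, 2): (5, -1, 3) → (1, -7, 5); (-2, -4, -2) → (-6, -10, 0)
T2 rotate right-handed about the y-axis with cos θ = -3/5, sin θ = 4/5: (1, -7, 5) → (17/5, -7, -19/5); (-6, -10, 0) → (18/5, -10, 24/5)
T3 rotate right-handed about the z-axis with cos θ = 4/5, sin θ = -3/5: (17/5, -7, -19/5) → (-37/25, -191/25, -19/5); (18/5, -10, 24/5) → (-78/25, -254/25, 24/5)
T4 translate by (2, -5, 3): (-37/25, -191/25, -19/5) → (13/25, -316/25, -4/5); (-78/25, -254/25, 24/5) → (-28/25, -379/25, 39/5)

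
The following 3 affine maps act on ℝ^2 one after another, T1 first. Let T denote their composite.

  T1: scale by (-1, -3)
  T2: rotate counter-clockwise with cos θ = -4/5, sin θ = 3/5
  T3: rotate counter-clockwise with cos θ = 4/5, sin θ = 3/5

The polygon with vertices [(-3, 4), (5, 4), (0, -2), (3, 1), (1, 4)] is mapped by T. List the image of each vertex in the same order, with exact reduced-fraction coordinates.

T1 scale by (-1, -3): (-3, 4) → (3, -12); (5, 4) → (-5, -12); (0, -2) → (0, 6); (3, 1) → (-3, -3); (1, 4) → (-1, -12)
T2 rotate counter-clockwise with cos θ = -4/5, sin θ = 3/5: (3, -12) → (24/5, 57/5); (-5, -12) → (56/5, 33/5); (0, 6) → (-18/5, -24/5); (-3, -3) → (21/5, 3/5); (-1, -12) → (8, 9)
T3 rotate counter-clockwise with cos θ = 4/5, sin θ = 3/5: (24/5, 57/5) → (-3, 12); (56/5, 33/5) → (5, 12); (-18/5, -24/5) → (0, -6); (21/5, 3/5) → (3, 3); (8, 9) → (1, 12)

image vertices: (-3, 12), (5, 12), (0, -6), (3, 3), (1, 12)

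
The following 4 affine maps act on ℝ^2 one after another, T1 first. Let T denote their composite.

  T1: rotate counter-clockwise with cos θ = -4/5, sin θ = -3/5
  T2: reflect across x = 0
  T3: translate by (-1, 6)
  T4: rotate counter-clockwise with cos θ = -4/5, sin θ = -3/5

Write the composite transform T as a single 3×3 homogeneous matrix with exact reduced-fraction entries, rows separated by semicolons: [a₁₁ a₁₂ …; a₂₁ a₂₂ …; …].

T = [-1 0 22/5; 0 1 -21/5; 0 0 1]

T1 = [-4/5 3/5 0; -3/5 -4/5 0; 0 0 1]
T2·T1 = [4/5 -3/5 0; -3/5 -4/5 0; 0 0 1]
T3·…·T1 = [4/5 -3/5 -1; -3/5 -4/5 6; 0 0 1]
T4·…·T1 = [-1 0 22/5; 0 1 -21/5; 0 0 1]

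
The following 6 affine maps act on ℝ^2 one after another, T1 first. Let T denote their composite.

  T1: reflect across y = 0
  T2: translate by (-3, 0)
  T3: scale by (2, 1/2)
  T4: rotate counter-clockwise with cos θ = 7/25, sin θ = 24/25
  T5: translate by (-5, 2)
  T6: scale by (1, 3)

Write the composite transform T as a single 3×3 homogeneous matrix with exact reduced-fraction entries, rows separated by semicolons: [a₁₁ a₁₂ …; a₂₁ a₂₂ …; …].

T = [14/25 12/25 -167/25; 144/25 -21/50 -282/25; 0 0 1]

T1 = [1 0 0; 0 -1 0; 0 0 1]
T2·T1 = [1 0 -3; 0 -1 0; 0 0 1]
T3·…·T1 = [2 0 -6; 0 -1/2 0; 0 0 1]
T4·…·T1 = [14/25 12/25 -42/25; 48/25 -7/50 -144/25; 0 0 1]
T5·…·T1 = [14/25 12/25 -167/25; 48/25 -7/50 -94/25; 0 0 1]
T6·…·T1 = [14/25 12/25 -167/25; 144/25 -21/50 -282/25; 0 0 1]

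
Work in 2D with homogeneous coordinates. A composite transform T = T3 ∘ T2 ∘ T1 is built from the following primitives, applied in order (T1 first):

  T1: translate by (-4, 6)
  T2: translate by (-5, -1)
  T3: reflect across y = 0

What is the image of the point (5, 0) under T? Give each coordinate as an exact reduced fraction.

T(p) = (-4, -5)

T1 translate by (-4, 6): (5, 0) → (1, 6)
T2 translate by (-5, -1): (1, 6) → (-4, 5)
T3 reflect across y = 0: (-4, 5) → (-4, -5)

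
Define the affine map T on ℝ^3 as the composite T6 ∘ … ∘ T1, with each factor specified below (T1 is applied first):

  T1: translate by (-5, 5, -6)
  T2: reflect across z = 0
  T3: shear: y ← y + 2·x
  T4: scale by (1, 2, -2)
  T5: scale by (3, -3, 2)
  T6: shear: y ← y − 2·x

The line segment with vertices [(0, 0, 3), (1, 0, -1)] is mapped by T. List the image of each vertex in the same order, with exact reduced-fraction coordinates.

T1 translate by (-5, 5, -6): (0, 0, 3) → (-5, 5, -3); (1, 0, -1) → (-4, 5, -7)
T2 reflect across z = 0: (-5, 5, -3) → (-5, 5, 3); (-4, 5, -7) → (-4, 5, 7)
T3 shear: y ← y + 2·x: (-5, 5, 3) → (-5, -5, 3); (-4, 5, 7) → (-4, -3, 7)
T4 scale by (1, 2, -2): (-5, -5, 3) → (-5, -10, -6); (-4, -3, 7) → (-4, -6, -14)
T5 scale by (3, -3, 2): (-5, -10, -6) → (-15, 30, -12); (-4, -6, -14) → (-12, 18, -28)
T6 shear: y ← y − 2·x: (-15, 30, -12) → (-15, 60, -12); (-12, 18, -28) → (-12, 42, -28)

image vertices: (-15, 60, -12), (-12, 42, -28)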